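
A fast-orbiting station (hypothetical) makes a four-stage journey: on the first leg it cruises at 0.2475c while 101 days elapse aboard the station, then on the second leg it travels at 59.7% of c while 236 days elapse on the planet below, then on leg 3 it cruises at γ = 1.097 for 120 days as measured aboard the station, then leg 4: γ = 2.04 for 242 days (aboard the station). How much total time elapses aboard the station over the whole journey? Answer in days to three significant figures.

τ = 652 days

Leg 1: 101 days is already measured aboard the station.
Leg 2: β = 0.597; γ = 1/√(1 − 0.597²) = 1/√0.6436 = 1.247; τ_2 = 236/1.247 = 189.3 days.
Leg 3: 120 days is already measured aboard the station.
Leg 4: 242 days is already measured aboard the station.
Total: 101.0 + 189.3 + 120.0 + 242.0 days.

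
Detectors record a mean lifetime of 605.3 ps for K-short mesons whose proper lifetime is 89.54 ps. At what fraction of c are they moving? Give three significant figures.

γ = Δt/τ₀ = 605.3/89.54 = 6.760
β = √(1 − 1/γ²) = √(1 − 0.02188) = √0.9781

v = 0.989c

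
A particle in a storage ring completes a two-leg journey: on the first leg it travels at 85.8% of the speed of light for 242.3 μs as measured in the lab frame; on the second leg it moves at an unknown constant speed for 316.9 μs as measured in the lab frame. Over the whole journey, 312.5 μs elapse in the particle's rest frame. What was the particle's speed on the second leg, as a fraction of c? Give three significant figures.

β = 0.805

Leg 1: β = 0.858; γ = 1/√(1 − 0.858²) = 1/√0.2638 = 1.947; τ_1 = 242.3/1.947 = 124.5 μs.
Leg 2: speed unknown; τ_2 = 316.9/γ_2.
Total proper time: 124.5 + τ_2 = 312.5, so τ_2 = 312.5 − 124.5 = 188.0 μs.
γ_2 = 316.9/188.0 = 1.685; β = √(1 − 1/γ²) = √0.6479.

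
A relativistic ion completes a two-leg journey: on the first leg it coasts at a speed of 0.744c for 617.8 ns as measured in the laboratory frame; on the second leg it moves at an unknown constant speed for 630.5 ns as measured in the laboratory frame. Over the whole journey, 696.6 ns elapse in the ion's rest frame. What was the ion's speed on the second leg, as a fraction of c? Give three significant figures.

Leg 1: γ = 1/√(1 − 0.744²) = 1/√0.4465 = 1.497; τ_1 = 617.8/1.497 = 412.8 ns.
Leg 2: speed unknown; τ_2 = 630.5/γ_2.
Total proper time: 412.8 + τ_2 = 696.6, so τ_2 = 696.6 − 412.8 = 283.8 ns.
γ_2 = 630.5/283.8 = 2.222; β = √(1 − 1/γ²) = √0.7974.

β = 0.893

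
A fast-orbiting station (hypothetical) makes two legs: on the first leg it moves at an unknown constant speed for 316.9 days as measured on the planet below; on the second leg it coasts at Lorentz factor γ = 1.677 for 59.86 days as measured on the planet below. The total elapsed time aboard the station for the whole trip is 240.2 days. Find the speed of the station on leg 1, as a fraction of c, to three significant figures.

β = 0.764

Leg 1: speed unknown; τ_1 = 316.9/γ_1.
Leg 2: γ = 1.677; τ_2 = 59.86/1.677 = 35.69 days.
Total proper time: τ_1 + 35.69 = 240.2, so τ_1 = 240.2 − 35.69 = 204.5 days.
γ_1 = 316.9/204.5 = 1.550; β = √(1 − 1/γ²) = √0.5835.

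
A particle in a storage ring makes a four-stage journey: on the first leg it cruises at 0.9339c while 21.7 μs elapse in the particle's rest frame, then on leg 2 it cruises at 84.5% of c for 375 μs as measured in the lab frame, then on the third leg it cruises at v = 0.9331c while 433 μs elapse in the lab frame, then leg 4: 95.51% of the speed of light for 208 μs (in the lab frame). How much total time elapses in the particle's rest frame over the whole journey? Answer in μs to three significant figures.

Leg 1: 21.7 μs is already measured in the particle's rest frame.
Leg 2: β = 0.845; γ = 1/√(1 − 0.845²) = 1/√0.2860 = 1.870; τ_2 = 375/1.870 = 200.5 μs.
Leg 3: γ = 1/√(1 − 0.9331²) = 1/√0.1293 = 2.781; τ_3 = 433/2.781 = 155.7 μs.
Leg 4: β = 0.9551; γ = 1/√(1 − 0.9551²) = 1/√0.08778 = 3.375; τ_4 = 208/3.375 = 61.63 μs.
Total: 21.70 + 200.5 + 155.7 + 61.63 μs.

τ = 440 μs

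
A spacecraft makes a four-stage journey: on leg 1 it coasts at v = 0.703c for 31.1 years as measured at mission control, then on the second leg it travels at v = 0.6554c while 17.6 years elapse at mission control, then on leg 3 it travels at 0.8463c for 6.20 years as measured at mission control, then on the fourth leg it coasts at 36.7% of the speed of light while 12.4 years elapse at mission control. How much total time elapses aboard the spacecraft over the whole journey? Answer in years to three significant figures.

Leg 1: γ = 1/√(1 − 0.703²) = 1/√0.5058 = 1.406; τ_1 = 31.1/1.406 = 22.12 years.
Leg 2: γ = 1/√(1 − 0.6554²) = 1/√0.5705 = 1.324; τ_2 = 17.6/1.324 = 13.29 years.
Leg 3: γ = 1/√(1 − 0.8463²) = 1/√0.2838 = 1.877; τ_3 = 6.20/1.877 = 3.303 years.
Leg 4: β = 0.367; γ = 1/√(1 − 0.367²) = 1/√0.8653 = 1.075; τ_4 = 12.4/1.075 = 11.53 years.
Total: 22.12 + 13.29 + 3.303 + 11.53 years.

τ = 50.2 years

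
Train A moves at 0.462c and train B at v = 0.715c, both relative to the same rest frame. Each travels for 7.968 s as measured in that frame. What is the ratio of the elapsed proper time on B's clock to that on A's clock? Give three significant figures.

τ_B/τ_A = 0.788

A: γ = 1/√(1 − 0.462²) = 1/√0.7866 = 1.128. B: γ = 1/√(1 − 0.715²) = 1/√0.4888 = 1.430.
τ_A/τ_B = γ_B/γ_A = 1.430/1.128 = 1.269, so τ_B/τ_A = 0.7883.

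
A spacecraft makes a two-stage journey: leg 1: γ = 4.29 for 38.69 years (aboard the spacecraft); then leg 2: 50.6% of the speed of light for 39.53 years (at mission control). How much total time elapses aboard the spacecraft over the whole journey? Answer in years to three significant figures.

τ = 72.8 years

Leg 1: 38.69 years is already measured aboard the spacecraft.
Leg 2: β = 0.506; γ = 1/√(1 − 0.506²) = 1/√0.7440 = 1.159; τ_2 = 39.53/1.159 = 34.10 years.
Total: 38.69 + 34.10 years.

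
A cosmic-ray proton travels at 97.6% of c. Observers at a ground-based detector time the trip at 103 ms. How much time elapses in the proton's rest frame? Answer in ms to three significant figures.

τ = 22.4 ms

β = 0.976; γ = 1/√(1 − 0.976²) = 1/√0.04742 = 4.592
The interval measured at a ground-based detector is the dilated one; the clock in the proton's rest frame measures the proper time τ = Δt/γ = 103/4.592 ms.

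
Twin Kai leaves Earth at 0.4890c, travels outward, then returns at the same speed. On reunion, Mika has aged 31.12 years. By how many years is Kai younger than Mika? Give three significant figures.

Δt − τ = 3.97 years

γ = 1/√(1 − 0.4890²) = 1/√0.7609 = 1.146
Kai's elapsed proper time: τ = 31.12/1.146 = 27.15 years.
Age gap = Δt − τ = 31.12 − 27.15 years.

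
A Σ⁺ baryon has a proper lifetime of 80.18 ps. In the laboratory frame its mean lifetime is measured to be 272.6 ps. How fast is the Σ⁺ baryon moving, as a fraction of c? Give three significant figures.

v = 0.956c

γ = Δt/τ₀ = 272.6/80.18 = 3.400
β = √(1 − 1/γ²) = √(1 − 0.08651) = √0.9135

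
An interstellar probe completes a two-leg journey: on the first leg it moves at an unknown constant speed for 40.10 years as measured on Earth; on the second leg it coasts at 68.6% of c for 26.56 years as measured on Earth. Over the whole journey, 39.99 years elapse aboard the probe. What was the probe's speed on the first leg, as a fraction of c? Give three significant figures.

β = 0.857

Leg 1: speed unknown; τ_1 = 40.10/γ_1.
Leg 2: β = 0.686; γ = 1/√(1 − 0.686²) = 1/√0.5294 = 1.374; τ_2 = 26.56/1.374 = 19.33 years.
Total proper time: τ_1 + 19.33 = 39.99, so τ_1 = 39.99 − 19.33 = 20.66 years.
γ_1 = 40.10/20.66 = 1.940; β = √(1 − 1/γ²) = √0.7344.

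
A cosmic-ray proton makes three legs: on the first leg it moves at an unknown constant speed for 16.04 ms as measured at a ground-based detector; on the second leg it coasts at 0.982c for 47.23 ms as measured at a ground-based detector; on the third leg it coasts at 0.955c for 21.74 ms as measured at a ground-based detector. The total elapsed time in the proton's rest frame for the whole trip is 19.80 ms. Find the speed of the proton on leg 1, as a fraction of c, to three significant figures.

β = 0.961

Leg 1: speed unknown; τ_1 = 16.04/γ_1.
Leg 2: γ = 1/√(1 − 0.982²) = 1/√0.03568 = 5.294; τ_2 = 47.23/5.294 = 8.921 ms.
Leg 3: γ = 1/√(1 − 0.955²) = 1/√0.08798 = 3.371; τ_3 = 21.74/3.371 = 6.448 ms.
Total proper time: τ_1 + 8.921 + 6.448 = 19.80, so τ_1 = 19.80 − 15.37 = 4.431 ms.
γ_1 = 16.04/4.431 = 3.620; β = √(1 − 1/γ²) = √0.9237.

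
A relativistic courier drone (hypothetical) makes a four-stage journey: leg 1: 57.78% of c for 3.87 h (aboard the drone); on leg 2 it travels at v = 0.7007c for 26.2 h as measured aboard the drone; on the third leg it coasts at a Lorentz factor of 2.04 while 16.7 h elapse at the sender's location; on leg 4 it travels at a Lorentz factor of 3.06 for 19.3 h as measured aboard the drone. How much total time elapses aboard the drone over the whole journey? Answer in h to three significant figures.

τ = 57.6 h

Leg 1: 3.87 h is already measured aboard the drone.
Leg 2: 26.2 h is already measured aboard the drone.
Leg 3: γ = 2.04; τ_3 = 16.7/2.040 = 8.186 h.
Leg 4: 19.3 h is already measured aboard the drone.
Total: 3.870 + 26.20 + 8.186 + 19.30 h.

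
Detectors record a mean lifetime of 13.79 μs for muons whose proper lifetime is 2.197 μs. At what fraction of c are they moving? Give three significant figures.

γ = Δt/τ₀ = 13.79/2.197 = 6.277
β = √(1 − 1/γ²) = √(1 − 0.02538) = √0.9746

β = 0.987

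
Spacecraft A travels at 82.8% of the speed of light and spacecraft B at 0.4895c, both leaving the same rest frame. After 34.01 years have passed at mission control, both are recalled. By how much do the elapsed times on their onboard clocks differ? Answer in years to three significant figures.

A: β = 0.828; γ = 1/√(1 − 0.828²) = 1/√0.3144 = 1.783; τ_A = 34.01/1.783 = 19.07 years.
B: γ = 1/√(1 − 0.4895²) = 1/√0.7604 = 1.147; τ_B = 34.01/1.147 = 29.66 years.

|τ_A − τ_B| = 10.6 years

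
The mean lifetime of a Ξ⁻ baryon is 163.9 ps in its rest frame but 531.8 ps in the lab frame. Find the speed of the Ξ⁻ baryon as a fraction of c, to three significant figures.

γ = Δt/τ₀ = 531.8/163.9 = 3.245
β = √(1 − 1/γ²) = √(1 − 0.09499) = √0.9050

v = 0.951c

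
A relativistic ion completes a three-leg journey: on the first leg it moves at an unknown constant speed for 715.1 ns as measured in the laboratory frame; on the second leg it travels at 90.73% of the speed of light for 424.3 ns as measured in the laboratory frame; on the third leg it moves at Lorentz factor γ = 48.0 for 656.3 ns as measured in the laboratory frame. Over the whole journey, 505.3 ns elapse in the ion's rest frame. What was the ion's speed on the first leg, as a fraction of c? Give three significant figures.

β = 0.899

Leg 1: speed unknown; τ_1 = 715.1/γ_1.
Leg 2: β = 0.9073; γ = 1/√(1 − 0.9073²) = 1/√0.1768 = 2.378; τ_2 = 424.3/2.378 = 178.4 ns.
Leg 3: γ = 48.0; τ_3 = 656.3/48.00 = 13.67 ns.
Total proper time: τ_1 + 178.4 + 13.67 = 505.3, so τ_1 = 505.3 − 192.1 = 313.2 ns.
γ_1 = 715.1/313.2 = 2.283; β = √(1 − 1/γ²) = √0.8082.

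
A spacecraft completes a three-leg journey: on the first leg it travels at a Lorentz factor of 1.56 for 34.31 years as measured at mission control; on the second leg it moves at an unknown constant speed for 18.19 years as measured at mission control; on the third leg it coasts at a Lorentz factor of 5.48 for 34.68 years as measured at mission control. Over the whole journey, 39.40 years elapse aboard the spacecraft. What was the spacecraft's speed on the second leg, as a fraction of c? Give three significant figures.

β = 0.793

Leg 1: γ = 1.56; τ_1 = 34.31/1.560 = 21.99 years.
Leg 2: speed unknown; τ_2 = 18.19/γ_2.
Leg 3: γ = 5.48; τ_3 = 34.68/5.480 = 6.328 years.
Total proper time: 21.99 + τ_2 + 6.328 = 39.40, so τ_2 = 39.40 − 28.32 = 11.08 years.
γ_2 = 18.19/11.08 = 1.642; β = √(1 − 1/γ²) = √0.6291.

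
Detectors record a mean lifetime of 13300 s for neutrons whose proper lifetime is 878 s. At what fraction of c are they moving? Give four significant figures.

v = 0.9978c

γ = Δt/τ₀ = 13300/878 = 15.15
β = √(1 − 1/γ²) = √(1 − 0.004358) = √0.9956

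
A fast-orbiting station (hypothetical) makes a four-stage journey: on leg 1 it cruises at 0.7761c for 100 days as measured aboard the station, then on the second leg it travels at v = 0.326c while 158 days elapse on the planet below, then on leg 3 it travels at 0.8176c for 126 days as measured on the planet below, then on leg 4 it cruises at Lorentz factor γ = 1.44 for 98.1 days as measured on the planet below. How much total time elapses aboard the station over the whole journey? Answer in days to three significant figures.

Leg 1: 100 days is already measured aboard the station.
Leg 2: γ = 1/√(1 − 0.326²) = 1/√0.8937 = 1.058; τ_2 = 158/1.058 = 149.4 days.
Leg 3: γ = 1/√(1 − 0.8176²) = 1/√0.3315 = 1.737; τ_3 = 126/1.737 = 72.55 days.
Leg 4: γ = 1.44; τ_4 = 98.1/1.440 = 68.13 days.
Total: 100.0 + 149.4 + 72.55 + 68.13 days.

τ = 390 days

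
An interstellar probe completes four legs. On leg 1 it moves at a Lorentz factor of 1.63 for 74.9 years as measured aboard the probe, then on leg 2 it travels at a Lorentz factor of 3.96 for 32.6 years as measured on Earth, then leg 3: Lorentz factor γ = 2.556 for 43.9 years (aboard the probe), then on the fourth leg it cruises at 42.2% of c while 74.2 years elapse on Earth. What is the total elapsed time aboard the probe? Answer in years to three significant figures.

τ = 194 years

Leg 1: 74.9 years is already measured aboard the probe.
Leg 2: γ = 3.96; τ_2 = 32.6/3.960 = 8.232 years.
Leg 3: 43.9 years is already measured aboard the probe.
Leg 4: β = 0.422; γ = 1/√(1 − 0.422²) = 1/√0.8219 = 1.103; τ_4 = 74.2/1.103 = 67.27 years.
Total: 74.90 + 8.232 + 43.90 + 67.27 years.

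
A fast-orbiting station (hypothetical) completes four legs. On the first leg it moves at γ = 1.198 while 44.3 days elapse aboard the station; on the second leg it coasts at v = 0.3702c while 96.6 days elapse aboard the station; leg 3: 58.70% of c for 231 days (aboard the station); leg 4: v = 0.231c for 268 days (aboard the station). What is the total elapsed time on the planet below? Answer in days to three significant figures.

Leg 1: γ = 1.198; Δt_1 = 1.198 × 44.3 = 53.07 days.
Leg 2: γ = 1/√(1 − 0.3702²) = 1/√0.8630 = 1.076; Δt_2 = 1.076 × 96.6 = 104.0 days.
Leg 3: β = 0.5870; γ = 1/√(1 − 0.5870²) = 1/√0.6554 = 1.235; Δt_3 = 1.235 × 231 = 285.3 days.
Leg 4: γ = 1/√(1 − 0.231²) = 1/√0.9466 = 1.028; Δt_4 = 1.028 × 268 = 275.4 days.
Total: 53.07 + 104.0 + 285.3 + 275.4 days.

Δt = 718 days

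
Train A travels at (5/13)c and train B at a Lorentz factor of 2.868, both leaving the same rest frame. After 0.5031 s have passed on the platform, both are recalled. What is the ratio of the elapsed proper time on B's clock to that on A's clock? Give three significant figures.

τ_B/τ_A = 0.378

A: γ = 1/√(1 − (5/13)²) = 13/12 ≈ 1.083. B: γ = 2.868.
τ_A/τ_B = γ_B/γ_A = 2.868/1.083 = 2.647, so τ_B/τ_A = 0.3777.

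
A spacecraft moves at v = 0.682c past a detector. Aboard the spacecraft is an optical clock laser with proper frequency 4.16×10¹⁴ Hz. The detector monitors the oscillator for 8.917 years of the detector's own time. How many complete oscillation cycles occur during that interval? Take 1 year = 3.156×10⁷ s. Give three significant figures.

γ = 1/√(1 − 0.682²) = 1/√0.5349 = 1.367
During 8.917 years of lab time, the oscillator's proper time advances by τ = Δt/γ = 8.917/1.367 = 6.521 years = 2.058×10⁸ s.
N = f × τ = 4.16×10¹⁴ × 2.058×10⁸ = 8.562×10²².

N = 8.56×10²²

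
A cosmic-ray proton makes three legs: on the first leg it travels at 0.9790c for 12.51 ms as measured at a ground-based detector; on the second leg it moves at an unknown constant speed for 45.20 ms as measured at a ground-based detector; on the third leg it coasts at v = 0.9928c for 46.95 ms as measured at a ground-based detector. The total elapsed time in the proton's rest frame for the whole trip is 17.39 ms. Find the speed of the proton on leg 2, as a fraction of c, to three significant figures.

Leg 1: γ = 1/√(1 − 0.9790²) = 1/√0.04156 = 4.905; τ_1 = 12.51/4.905 = 2.550 ms.
Leg 2: speed unknown; τ_2 = 45.20/γ_2.
Leg 3: γ = 1/√(1 − 0.9928²) = 1/√0.01435 = 8.348; τ_3 = 46.95/8.348 = 5.624 ms.
Total proper time: 2.550 + τ_2 + 5.624 = 17.39, so τ_2 = 17.39 − 8.174 = 9.216 ms.
γ_2 = 45.20/9.216 = 4.905; β = √(1 − 1/γ²) = √0.9584.

β = 0.979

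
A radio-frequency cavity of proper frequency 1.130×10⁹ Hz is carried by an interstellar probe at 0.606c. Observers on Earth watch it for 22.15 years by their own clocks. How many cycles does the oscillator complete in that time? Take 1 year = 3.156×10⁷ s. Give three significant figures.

N = 6.28×10¹⁷

γ = 1/√(1 − 0.606²) = 1/√0.6328 = 1.257
During 22.15 years of lab time, the oscillator's proper time advances by τ = Δt/γ = 22.15/1.257 = 17.62 years = 5.561×10⁸ s.
N = f × τ = 1.130×10⁹ × 5.561×10⁸ = 6.284×10¹⁷.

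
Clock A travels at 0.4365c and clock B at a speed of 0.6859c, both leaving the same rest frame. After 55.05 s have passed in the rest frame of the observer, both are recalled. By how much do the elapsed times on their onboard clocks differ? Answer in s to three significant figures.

A: γ = 1/√(1 − 0.4365²) = 1/√0.8095 = 1.111; τ_A = 55.05/1.111 = 49.53 s.
B: γ = 1/√(1 − 0.6859²) = 1/√0.5295 = 1.374; τ_B = 55.05/1.374 = 40.06 s.

|τ_A − τ_B| = 9.47 s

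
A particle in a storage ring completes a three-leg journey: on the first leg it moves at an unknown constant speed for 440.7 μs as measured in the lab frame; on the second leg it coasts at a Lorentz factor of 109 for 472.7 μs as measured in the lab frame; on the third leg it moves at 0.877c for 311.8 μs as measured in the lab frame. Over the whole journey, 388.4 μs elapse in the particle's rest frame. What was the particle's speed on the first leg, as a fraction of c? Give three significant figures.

β = 0.847

Leg 1: speed unknown; τ_1 = 440.7/γ_1.
Leg 2: γ = 109; τ_2 = 472.7/109.0 = 4.337 μs.
Leg 3: γ = 1/√(1 − 0.877²) = 1/√0.2309 = 2.081; τ_3 = 311.8/2.081 = 149.8 μs.
Total proper time: τ_1 + 4.337 + 149.8 = 388.4, so τ_1 = 388.4 − 154.2 = 234.2 μs.
γ_1 = 440.7/234.2 = 1.881; β = √(1 − 1/γ²) = √0.7175.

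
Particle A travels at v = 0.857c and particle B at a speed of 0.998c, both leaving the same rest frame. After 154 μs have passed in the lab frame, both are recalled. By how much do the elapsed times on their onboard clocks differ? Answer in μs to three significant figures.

A: γ = 1/√(1 − 0.857²) = 1/√0.2656 = 1.941; τ_A = 154/1.941 = 79.36 μs.
B: γ = 1/√(1 − 0.998²) = 1/√0.003996 = 15.82; τ_B = 154/15.82 = 9.735 μs.

|τ_A − τ_B| = 69.6 μs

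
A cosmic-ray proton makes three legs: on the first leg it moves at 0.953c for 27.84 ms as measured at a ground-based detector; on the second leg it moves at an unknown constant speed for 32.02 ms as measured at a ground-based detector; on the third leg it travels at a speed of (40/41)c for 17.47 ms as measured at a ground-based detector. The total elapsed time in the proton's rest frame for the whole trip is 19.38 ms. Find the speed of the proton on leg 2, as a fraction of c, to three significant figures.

Leg 1: γ = 1/√(1 − 0.953²) = 1/√0.09179 = 3.301; τ_1 = 27.84/3.301 = 8.435 ms.
Leg 2: speed unknown; τ_2 = 32.02/γ_2.
Leg 3: γ = 1/√(1 − (40/41)²) = 41/9 ≈ 4.556; τ_3 = 17.47/4.556 = 3.835 ms.
Total proper time: 8.435 + τ_2 + 3.835 = 19.38, so τ_2 = 19.38 − 12.27 = 7.110 ms.
γ_2 = 32.02/7.110 = 4.503; β = √(1 − 1/γ²) = √0.9507.

β = 0.975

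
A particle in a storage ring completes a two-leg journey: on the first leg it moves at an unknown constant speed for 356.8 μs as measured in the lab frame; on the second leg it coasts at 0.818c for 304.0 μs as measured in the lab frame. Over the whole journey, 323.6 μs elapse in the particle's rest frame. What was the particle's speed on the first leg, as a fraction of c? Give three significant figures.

β = 0.909

Leg 1: speed unknown; τ_1 = 356.8/γ_1.
Leg 2: γ = 1/√(1 − 0.818²) = 1/√0.3309 = 1.738; τ_2 = 304.0/1.738 = 174.9 μs.
Total proper time: τ_1 + 174.9 = 323.6, so τ_1 = 323.6 − 174.9 = 148.7 μs.
γ_1 = 356.8/148.7 = 2.399; β = √(1 − 1/γ²) = √0.8262.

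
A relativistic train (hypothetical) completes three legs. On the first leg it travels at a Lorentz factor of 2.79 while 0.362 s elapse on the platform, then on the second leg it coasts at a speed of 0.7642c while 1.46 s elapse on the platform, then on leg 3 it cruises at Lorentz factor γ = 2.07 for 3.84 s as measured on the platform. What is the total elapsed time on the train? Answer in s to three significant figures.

τ = 2.93 s

Leg 1: γ = 2.79; τ_1 = 0.362/2.790 = 0.1297 s.
Leg 2: γ = 1/√(1 − 0.7642²) = 1/√0.4160 = 1.550; τ_2 = 1.46/1.550 = 0.9417 s.
Leg 3: γ = 2.07; τ_3 = 3.84/2.070 = 1.855 s.
Total: 0.1297 + 0.9417 + 1.855 s.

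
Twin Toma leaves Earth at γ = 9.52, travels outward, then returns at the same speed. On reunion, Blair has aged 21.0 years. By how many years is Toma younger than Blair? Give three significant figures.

γ = 9.52
Toma's elapsed proper time: τ = 21.0/9.520 = 2.206 years.
Age gap = Δt − τ = 21.0 − 2.206 years.

Δt − τ = 18.8 years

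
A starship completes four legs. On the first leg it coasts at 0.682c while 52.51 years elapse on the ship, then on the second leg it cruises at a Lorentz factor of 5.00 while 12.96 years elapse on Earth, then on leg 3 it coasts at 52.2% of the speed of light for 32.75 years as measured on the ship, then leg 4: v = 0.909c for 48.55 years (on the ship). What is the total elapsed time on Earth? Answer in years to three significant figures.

Leg 1: γ = 1/√(1 − 0.682²) = 1/√0.5349 = 1.367; Δt_1 = 1.367 × 52.51 = 71.80 years.
Leg 2: 12.96 years is already measured on Earth.
Leg 3: β = 0.522; γ = 1/√(1 − 0.522²) = 1/√0.7275 = 1.172; Δt_3 = 1.172 × 32.75 = 38.40 years.
Leg 4: γ = 1/√(1 − 0.909²) = 1/√0.1737 = 2.399; Δt_4 = 2.399 × 48.55 = 116.5 years.
Total: 71.80 + 12.96 + 38.40 + 116.5 years.

Δt = 240 years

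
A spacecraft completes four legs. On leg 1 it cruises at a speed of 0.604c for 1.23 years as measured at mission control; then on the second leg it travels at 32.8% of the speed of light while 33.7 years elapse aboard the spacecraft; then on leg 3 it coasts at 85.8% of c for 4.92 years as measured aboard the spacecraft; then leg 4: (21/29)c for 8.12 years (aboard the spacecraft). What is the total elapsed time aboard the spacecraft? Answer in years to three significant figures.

τ = 47.7 years

Leg 1: γ = 1/√(1 − 0.604²) = 1/√0.6352 = 1.255; τ_1 = 1.23/1.255 = 0.9803 years.
Leg 2: 33.7 years is already measured aboard the spacecraft.
Leg 3: 4.92 years is already measured aboard the spacecraft.
Leg 4: 8.12 years is already measured aboard the spacecraft.
Total: 0.9803 + 33.70 + 4.920 + 8.120 years.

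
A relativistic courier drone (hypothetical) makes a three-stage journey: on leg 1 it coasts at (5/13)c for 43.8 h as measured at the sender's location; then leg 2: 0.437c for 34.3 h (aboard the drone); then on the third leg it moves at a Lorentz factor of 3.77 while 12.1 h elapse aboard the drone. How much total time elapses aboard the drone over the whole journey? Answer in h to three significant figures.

Leg 1: γ = 1/√(1 − (5/13)²) = 13/12 ≈ 1.083; τ_1 = 43.8/1.083 = 40.43 h.
Leg 2: 34.3 h is already measured aboard the drone.
Leg 3: 12.1 h is already measured aboard the drone.
Total: 40.43 + 34.30 + 12.10 h.

τ = 86.8 h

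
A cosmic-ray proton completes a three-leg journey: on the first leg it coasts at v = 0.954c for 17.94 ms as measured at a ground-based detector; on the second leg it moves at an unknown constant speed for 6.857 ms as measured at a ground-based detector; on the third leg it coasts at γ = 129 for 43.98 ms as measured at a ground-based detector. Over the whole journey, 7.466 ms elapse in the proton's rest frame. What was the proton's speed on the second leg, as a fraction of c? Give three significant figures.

Leg 1: γ = 1/√(1 − 0.954²) = 1/√0.08988 = 3.335; τ_1 = 17.94/3.335 = 5.379 ms.
Leg 2: speed unknown; τ_2 = 6.857/γ_2.
Leg 3: γ = 129; τ_3 = 43.98/129.0 = 0.3409 ms.
Total proper time: 5.379 + τ_2 + 0.3409 = 7.466, so τ_2 = 7.466 − 5.719 = 1.747 ms.
γ_2 = 6.857/1.747 = 3.926; β = √(1 − 1/γ²) = √0.9351.

β = 0.967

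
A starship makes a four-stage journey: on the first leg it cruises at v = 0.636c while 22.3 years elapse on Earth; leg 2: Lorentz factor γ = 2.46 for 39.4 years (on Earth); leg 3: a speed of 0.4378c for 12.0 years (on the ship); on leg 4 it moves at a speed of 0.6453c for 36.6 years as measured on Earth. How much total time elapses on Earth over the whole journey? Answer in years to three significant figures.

Δt = 112 years

Leg 1: 22.3 years is already measured on Earth.
Leg 2: 39.4 years is already measured on Earth.
Leg 3: γ = 1/√(1 − 0.4378²) = 1/√0.8083 = 1.112; Δt_3 = 1.112 × 12.0 = 13.35 years.
Leg 4: 36.6 years is already measured on Earth.
Total: 22.30 + 39.40 + 13.35 + 36.60 years.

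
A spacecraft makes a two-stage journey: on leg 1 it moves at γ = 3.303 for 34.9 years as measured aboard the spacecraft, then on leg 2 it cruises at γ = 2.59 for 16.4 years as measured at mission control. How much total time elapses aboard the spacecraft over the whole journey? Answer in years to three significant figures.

Leg 1: 34.9 years is already measured aboard the spacecraft.
Leg 2: γ = 2.59; τ_2 = 16.4/2.590 = 6.332 years.
Total: 34.90 + 6.332 years.

τ = 41.2 years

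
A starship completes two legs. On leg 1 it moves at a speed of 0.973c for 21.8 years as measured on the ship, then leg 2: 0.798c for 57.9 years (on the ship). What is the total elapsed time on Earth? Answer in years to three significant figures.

Δt = 191 years

Leg 1: γ = 1/√(1 − 0.973²) = 1/√0.05327 = 4.333; Δt_1 = 4.333 × 21.8 = 94.45 years.
Leg 2: γ = 1/√(1 − 0.798²) = 1/√0.3632 = 1.659; Δt_2 = 1.659 × 57.9 = 96.07 years.
Total: 94.45 + 96.07 years.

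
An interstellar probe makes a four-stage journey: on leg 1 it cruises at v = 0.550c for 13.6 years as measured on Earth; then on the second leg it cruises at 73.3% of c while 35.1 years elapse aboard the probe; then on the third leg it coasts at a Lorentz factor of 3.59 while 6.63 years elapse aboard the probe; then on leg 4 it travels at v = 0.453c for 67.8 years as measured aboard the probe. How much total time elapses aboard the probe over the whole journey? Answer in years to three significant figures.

τ = 121 years

Leg 1: γ = 1/√(1 − 0.550²) = 1/√0.6975 = 1.197; τ_1 = 13.6/1.197 = 11.36 years.
Leg 2: 35.1 years is already measured aboard the probe.
Leg 3: 6.63 years is already measured aboard the probe.
Leg 4: 67.8 years is already measured aboard the probe.
Total: 11.36 + 35.10 + 6.630 + 67.80 years.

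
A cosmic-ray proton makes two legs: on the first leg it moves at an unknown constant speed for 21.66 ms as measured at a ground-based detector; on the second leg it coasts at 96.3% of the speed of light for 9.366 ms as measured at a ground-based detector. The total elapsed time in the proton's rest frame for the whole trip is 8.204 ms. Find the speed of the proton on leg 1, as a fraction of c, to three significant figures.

β = 0.965

Leg 1: speed unknown; τ_1 = 21.66/γ_1.
Leg 2: β = 0.963; γ = 1/√(1 − 0.963²) = 1/√0.07263 = 3.711; τ_2 = 9.366/3.711 = 2.524 ms.
Total proper time: τ_1 + 2.524 = 8.204, so τ_1 = 8.204 − 2.524 = 5.680 ms.
γ_1 = 21.66/5.680 = 3.813; β = √(1 − 1/γ²) = √0.9312.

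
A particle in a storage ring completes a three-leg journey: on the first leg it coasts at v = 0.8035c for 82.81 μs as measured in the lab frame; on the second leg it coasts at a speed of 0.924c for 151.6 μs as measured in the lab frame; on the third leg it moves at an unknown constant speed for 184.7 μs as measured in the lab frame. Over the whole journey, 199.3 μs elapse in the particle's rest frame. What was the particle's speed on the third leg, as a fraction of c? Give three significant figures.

β = 0.867

Leg 1: γ = 1/√(1 − 0.8035²) = 1/√0.3544 = 1.680; τ_1 = 82.81/1.680 = 49.30 μs.
Leg 2: γ = 1/√(1 − 0.924²) = 1/√0.1462 = 2.615; τ_2 = 151.6/2.615 = 57.97 μs.
Leg 3: speed unknown; τ_3 = 184.7/γ_3.
Total proper time: 49.30 + 57.97 + τ_3 = 199.3, so τ_3 = 199.3 − 107.3 = 92.03 μs.
γ_3 = 184.7/92.03 = 2.007; β = √(1 − 1/γ²) = √0.7517.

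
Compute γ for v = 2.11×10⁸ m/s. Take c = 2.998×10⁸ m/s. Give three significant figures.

γ = 1.41

β = 2.11×10⁸/2.998×10⁸ = 0.7038; γ = 1/√(1 − 0.7038²) = 1.408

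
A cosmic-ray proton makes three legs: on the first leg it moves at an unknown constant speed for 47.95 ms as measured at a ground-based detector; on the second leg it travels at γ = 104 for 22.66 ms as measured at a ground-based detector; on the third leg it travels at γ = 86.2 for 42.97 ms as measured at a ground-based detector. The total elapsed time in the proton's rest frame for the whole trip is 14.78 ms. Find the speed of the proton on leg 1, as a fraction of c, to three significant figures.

β = 0.956

Leg 1: speed unknown; τ_1 = 47.95/γ_1.
Leg 2: γ = 104; τ_2 = 22.66/104.0 = 0.2179 ms.
Leg 3: γ = 86.2; τ_3 = 42.97/86.20 = 0.4985 ms.
Total proper time: τ_1 + 0.2179 + 0.4985 = 14.78, so τ_1 = 14.78 − 0.7164 = 14.06 ms.
γ_1 = 47.95/14.06 = 3.410; β = √(1 − 1/γ²) = √0.9140.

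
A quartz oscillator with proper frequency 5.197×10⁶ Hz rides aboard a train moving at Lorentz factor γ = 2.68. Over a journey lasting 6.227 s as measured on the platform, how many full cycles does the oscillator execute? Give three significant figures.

N = 1.21×10⁷

γ = 2.68
The oscillator's own cycle count is N = f × τ where τ is the proper time on the train. τ = Δt/γ = 6.227/2.680 = 2.324 s = 2.324×10⁰ s.
N = 5.197×10⁶ × 2.324×10⁰ = 1.208×10⁷.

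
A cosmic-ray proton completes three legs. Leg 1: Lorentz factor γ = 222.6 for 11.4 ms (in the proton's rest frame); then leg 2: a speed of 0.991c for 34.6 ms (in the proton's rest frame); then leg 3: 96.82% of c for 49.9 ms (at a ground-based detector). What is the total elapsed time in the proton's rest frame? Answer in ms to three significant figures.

Leg 1: 11.4 ms is already measured in the proton's rest frame.
Leg 2: 34.6 ms is already measured in the proton's rest frame.
Leg 3: β = 0.9682; γ = 1/√(1 − 0.9682²) = 1/√0.06259 = 3.997; τ_3 = 49.9/3.997 = 12.48 ms.
Total: 11.40 + 34.60 + 12.48 ms.

τ = 58.5 ms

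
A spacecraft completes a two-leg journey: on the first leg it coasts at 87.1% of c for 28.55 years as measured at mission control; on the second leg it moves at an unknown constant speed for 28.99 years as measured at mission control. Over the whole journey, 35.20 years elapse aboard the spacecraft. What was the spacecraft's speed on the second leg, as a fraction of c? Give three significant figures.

β = 0.683

Leg 1: β = 0.871; γ = 1/√(1 − 0.871²) = 1/√0.2414 = 2.035; τ_1 = 28.55/2.035 = 14.03 years.
Leg 2: speed unknown; τ_2 = 28.99/γ_2.
Total proper time: 14.03 + τ_2 = 35.20, so τ_2 = 35.20 − 14.03 = 21.17 years.
γ_2 = 28.99/21.17 = 1.369; β = √(1 − 1/γ²) = √0.4665.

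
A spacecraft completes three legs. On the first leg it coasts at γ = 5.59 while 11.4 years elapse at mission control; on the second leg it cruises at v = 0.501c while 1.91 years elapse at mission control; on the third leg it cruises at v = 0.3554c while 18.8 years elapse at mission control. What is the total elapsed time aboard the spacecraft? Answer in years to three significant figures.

τ = 21.3 years

Leg 1: γ = 5.59; τ_1 = 11.4/5.590 = 2.039 years.
Leg 2: γ = 1/√(1 − 0.501²) = 1/√0.7490 = 1.155; τ_2 = 1.91/1.155 = 1.653 years.
Leg 3: γ = 1/√(1 − 0.3554²) = 1/√0.8737 = 1.070; τ_3 = 18.8/1.070 = 17.57 years.
Total: 2.039 + 1.653 + 17.57 years.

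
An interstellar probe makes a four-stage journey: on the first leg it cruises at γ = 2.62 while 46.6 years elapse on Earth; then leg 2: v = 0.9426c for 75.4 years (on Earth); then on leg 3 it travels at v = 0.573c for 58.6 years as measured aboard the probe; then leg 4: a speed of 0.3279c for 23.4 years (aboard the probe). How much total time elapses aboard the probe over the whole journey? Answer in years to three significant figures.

Leg 1: γ = 2.62; τ_1 = 46.6/2.620 = 17.79 years.
Leg 2: γ = 1/√(1 − 0.9426²) = 1/√0.1115 = 2.995; τ_2 = 75.4/2.995 = 25.18 years.
Leg 3: 58.6 years is already measured aboard the probe.
Leg 4: 23.4 years is already measured aboard the probe.
Total: 17.79 + 25.18 + 58.60 + 23.40 years.

τ = 125 years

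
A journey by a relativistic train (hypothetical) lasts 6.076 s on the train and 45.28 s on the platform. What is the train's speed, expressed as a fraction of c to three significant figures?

v = 0.991c

The proper time is measured on the train (both events occur at the train's location); Δt is measured on the platform. γ = Δt/τ = 45.28/6.076 = 7.452.
β = √(1 − 1/γ²) = √(1 − 0.01801) = √0.9820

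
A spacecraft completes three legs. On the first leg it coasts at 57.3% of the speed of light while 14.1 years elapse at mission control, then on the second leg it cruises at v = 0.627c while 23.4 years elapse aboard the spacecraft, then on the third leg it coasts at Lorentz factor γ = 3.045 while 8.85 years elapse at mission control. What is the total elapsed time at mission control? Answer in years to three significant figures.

Δt = 53.0 years

Leg 1: 14.1 years is already measured at mission control.
Leg 2: γ = 1/√(1 − 0.627²) = 1/√0.6069 = 1.284; Δt_2 = 1.284 × 23.4 = 30.04 years.
Leg 3: 8.85 years is already measured at mission control.
Total: 14.10 + 30.04 + 8.850 years.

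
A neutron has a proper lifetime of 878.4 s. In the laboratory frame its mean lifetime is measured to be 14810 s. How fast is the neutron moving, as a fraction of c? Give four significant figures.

β = 0.9982

γ = Δt/τ₀ = 14810/878.4 = 16.86
β = √(1 − 1/γ²) = √(1 − 0.003518) = √0.9965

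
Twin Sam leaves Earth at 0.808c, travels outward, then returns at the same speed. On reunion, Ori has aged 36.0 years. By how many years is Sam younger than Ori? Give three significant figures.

Δt − τ = 14.8 years

γ = 1/√(1 − 0.808²) = 1/√0.3471 = 1.697
Sam's elapsed proper time: τ = 36.0/1.697 = 21.21 years.
Age gap = Δt − τ = 36.0 − 21.21 years.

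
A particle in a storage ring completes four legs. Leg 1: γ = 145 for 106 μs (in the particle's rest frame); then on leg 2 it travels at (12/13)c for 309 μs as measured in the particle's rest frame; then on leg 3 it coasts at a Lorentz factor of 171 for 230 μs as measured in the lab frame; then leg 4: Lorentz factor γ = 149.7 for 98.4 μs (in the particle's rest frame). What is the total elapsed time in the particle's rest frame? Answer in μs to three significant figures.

τ = 515 μs

Leg 1: 106 μs is already measured in the particle's rest frame.
Leg 2: 309 μs is already measured in the particle's rest frame.
Leg 3: γ = 171; τ_3 = 230/171.0 = 1.345 μs.
Leg 4: 98.4 μs is already measured in the particle's rest frame.
Total: 106.0 + 309.0 + 1.345 + 98.40 μs.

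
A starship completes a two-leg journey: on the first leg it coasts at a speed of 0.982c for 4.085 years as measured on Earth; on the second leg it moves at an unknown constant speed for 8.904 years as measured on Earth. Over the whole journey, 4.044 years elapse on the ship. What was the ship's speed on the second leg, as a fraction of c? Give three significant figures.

β = 0.930

Leg 1: γ = 1/√(1 − 0.982²) = 1/√0.03568 = 5.294; τ_1 = 4.085/5.294 = 0.7716 years.
Leg 2: speed unknown; τ_2 = 8.904/γ_2.
Total proper time: 0.7716 + τ_2 = 4.044, so τ_2 = 4.044 − 0.7716 = 3.272 years.
γ_2 = 8.904/3.272 = 2.721; β = √(1 − 1/γ²) = √0.8649.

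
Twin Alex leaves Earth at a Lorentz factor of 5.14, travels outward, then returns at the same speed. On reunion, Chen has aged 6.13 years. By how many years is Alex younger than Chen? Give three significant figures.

Δt − τ = 4.94 years

γ = 5.14
Alex's elapsed proper time: τ = 6.13/5.140 = 1.193 years.
Age gap = Δt − τ = 6.13 − 1.193 years.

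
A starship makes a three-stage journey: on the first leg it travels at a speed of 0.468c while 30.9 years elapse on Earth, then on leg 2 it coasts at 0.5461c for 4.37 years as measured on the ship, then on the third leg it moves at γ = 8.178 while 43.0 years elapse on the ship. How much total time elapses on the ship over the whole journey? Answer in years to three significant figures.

τ = 74.7 years

Leg 1: γ = 1/√(1 − 0.468²) = 1/√0.7810 = 1.132; τ_1 = 30.9/1.132 = 27.31 years.
Leg 2: 4.37 years is already measured on the ship.
Leg 3: 43.0 years is already measured on the ship.
Total: 27.31 + 4.370 + 43.00 years.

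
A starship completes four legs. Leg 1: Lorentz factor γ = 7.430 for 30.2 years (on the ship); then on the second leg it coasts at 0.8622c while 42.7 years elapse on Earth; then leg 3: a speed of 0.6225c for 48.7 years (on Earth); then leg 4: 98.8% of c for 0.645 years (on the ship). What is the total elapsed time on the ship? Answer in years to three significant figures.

τ = 90.6 years

Leg 1: 30.2 years is already measured on the ship.
Leg 2: γ = 1/√(1 − 0.8622²) = 1/√0.2566 = 1.974; τ_2 = 42.7/1.974 = 21.63 years.
Leg 3: γ = 1/√(1 − 0.6225²) = 1/√0.6125 = 1.278; τ_3 = 48.7/1.278 = 38.11 years.
Leg 4: 0.645 years is already measured on the ship.
Total: 30.20 + 21.63 + 38.11 + 0.6450 years.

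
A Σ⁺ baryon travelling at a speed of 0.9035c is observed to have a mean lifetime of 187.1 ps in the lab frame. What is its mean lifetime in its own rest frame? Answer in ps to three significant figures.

τ₀ = 80.2 ps

γ = 1/√(1 − 0.9035²) = 1/√0.1837 = 2.333
The lab-frame lifetime is the dilated interval; the proper lifetime is τ₀ = Δt/γ = 187.1/2.333 ps.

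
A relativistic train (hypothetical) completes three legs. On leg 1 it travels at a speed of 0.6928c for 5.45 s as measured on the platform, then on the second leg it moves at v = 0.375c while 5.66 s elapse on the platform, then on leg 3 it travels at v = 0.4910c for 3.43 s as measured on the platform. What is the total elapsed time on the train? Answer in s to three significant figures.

Leg 1: γ = 1/√(1 − 0.6928²) = 1/√0.5200 = 1.387; τ_1 = 5.45/1.387 = 3.930 s.
Leg 2: γ = 1/√(1 − 0.375²) = 1/√0.8594 = 1.079; τ_2 = 5.66/1.079 = 5.247 s.
Leg 3: γ = 1/√(1 − 0.4910²) = 1/√0.7589 = 1.148; τ_3 = 3.43/1.148 = 2.988 s.
Total: 3.930 + 5.247 + 2.988 s.

τ = 12.2 s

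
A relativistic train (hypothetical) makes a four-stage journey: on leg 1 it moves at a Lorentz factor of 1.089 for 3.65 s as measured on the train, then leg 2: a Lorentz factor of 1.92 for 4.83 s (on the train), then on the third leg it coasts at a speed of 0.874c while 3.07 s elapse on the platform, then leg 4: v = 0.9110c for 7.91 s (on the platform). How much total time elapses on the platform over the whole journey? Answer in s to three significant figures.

Leg 1: γ = 1.089; Δt_1 = 1.089 × 3.65 = 3.975 s.
Leg 2: γ = 1.92; Δt_2 = 1.920 × 4.83 = 9.274 s.
Leg 3: 3.07 s is already measured on the platform.
Leg 4: 7.91 s is already measured on the platform.
Total: 3.975 + 9.274 + 3.070 + 7.910 s.

Δt = 24.2 s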